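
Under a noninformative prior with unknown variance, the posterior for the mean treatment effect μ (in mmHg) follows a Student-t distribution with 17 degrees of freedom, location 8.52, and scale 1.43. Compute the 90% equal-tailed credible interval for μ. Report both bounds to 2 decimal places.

[6.03, 11.01]

The t_17 distribution is symmetric; the 90% interval is 8.52 ± t·1.43 with t_{0.95,17} = 1.740.
Half-width: 1.740 × 1.43 = 2.49.
8.52 − 2.49 = 6.03; 8.52 + 2.49 = 11.01.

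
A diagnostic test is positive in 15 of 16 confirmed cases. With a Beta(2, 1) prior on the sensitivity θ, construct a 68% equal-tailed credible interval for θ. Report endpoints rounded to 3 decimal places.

Posterior: Beta(2+15, 1+1) = Beta(17, 2).
Equal-tailed 68% interval: the 0.16 and 0.84 quantiles of Beta(17, 2).
Posterior mean ≈ 0.895, SD ≈ 0.069; a Normal approximation gives roughly [0.826, 0.963].
Exact: F⁻¹(0.16) = 0.829; F⁻¹(0.84) = 0.960.

[0.829, 0.960]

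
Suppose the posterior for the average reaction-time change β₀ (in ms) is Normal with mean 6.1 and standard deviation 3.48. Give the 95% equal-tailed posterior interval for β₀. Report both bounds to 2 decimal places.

[-0.72, 12.92]

The posterior is symmetric, so the 95% equal-tailed interval is β₀ = 6.1 ± z·3.48 with z = 1.960.
Half-width: 1.960 × 3.48 = 6.82.
6.1 − 6.82 = -0.72; 6.1 + 6.82 = 12.92.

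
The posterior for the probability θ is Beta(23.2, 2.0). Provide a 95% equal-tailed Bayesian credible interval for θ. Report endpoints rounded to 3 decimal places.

[0.790, 0.990]

Posterior: Beta(23.2, 2.0).
Equal-tailed 95% interval: the 0.025 and 0.975 quantiles of Beta(23.2, 2.0).
Posterior mean ≈ 0.921, SD ≈ 0.053; a Normal approximation gives roughly [0.817, 1.024].
Exact: F⁻¹(0.025) = 0.790; F⁻¹(0.975) = 0.990.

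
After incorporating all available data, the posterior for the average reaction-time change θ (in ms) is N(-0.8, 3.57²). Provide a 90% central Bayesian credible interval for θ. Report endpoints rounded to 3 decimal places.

The posterior is symmetric, so the 90% equal-tailed interval is θ = -0.8 ± z·3.57 with z = 1.645.
Half-width: 1.645 × 3.57 = 5.872.
-0.8 − 5.872 = -6.672; -0.8 + 5.872 = 5.072.

[-6.672, 5.072]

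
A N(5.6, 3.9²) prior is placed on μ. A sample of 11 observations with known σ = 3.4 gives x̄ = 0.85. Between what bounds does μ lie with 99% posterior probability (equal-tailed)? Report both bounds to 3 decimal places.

[-1.397, 3.711]

Posterior precision = 1/3.9² + 11/3.4² = 0.0657 + 0.9516 = 1.0173, so posterior SD = 0.9915.
Posterior mean = (5.6/3.9² + 11·0.85/3.4²) / 1.0173 = 1.1570.
Interval: 1.1570 ± 2.576 × 0.9915 → [-1.397, 3.711].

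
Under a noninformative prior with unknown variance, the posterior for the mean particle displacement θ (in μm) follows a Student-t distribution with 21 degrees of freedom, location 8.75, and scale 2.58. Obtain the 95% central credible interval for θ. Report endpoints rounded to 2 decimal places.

[3.38, 14.12]

The t_21 distribution is symmetric; the 95% interval is 8.75 ± t·2.58 with t_{0.975,21} = 2.080.
Half-width: 2.080 × 2.58 = 5.37.
8.75 − 5.37 = 3.38; 8.75 + 5.37 = 14.12.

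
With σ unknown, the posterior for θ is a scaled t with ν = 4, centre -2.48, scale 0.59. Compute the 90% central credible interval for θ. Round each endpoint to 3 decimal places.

[-3.738, -1.222]

The t_4 distribution is symmetric; the 90% interval is -2.48 ± t·0.59 with t_{0.95,4} = 2.132.
Half-width: 2.132 × 0.59 = 1.258.
-2.48 − 1.258 = -3.738; -2.48 + 1.258 = -1.222.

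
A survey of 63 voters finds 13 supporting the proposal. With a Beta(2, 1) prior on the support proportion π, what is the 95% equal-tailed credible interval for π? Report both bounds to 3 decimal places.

[0.135, 0.335]

Posterior: Beta(2+13, 1+50) = Beta(15, 51).
Equal-tailed 95% interval: the 0.025 and 0.975 quantiles of Beta(15, 51).
Posterior mean ≈ 0.227, SD ≈ 0.051; a Normal approximation gives roughly [0.127, 0.328].
Exact: F⁻¹(0.025) = 0.135; F⁻¹(0.975) = 0.335.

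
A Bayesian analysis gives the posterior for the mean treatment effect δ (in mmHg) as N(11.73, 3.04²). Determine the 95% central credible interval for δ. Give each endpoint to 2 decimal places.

[5.77, 17.69]

The posterior is symmetric, so the 95% equal-tailed interval is δ = 11.73 ± z·3.04 with z = 1.960.
Half-width: 1.960 × 3.04 = 5.96.
11.73 − 5.96 = 5.77; 11.73 + 5.96 = 17.69.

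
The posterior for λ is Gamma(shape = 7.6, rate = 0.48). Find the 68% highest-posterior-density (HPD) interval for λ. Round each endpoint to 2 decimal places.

The posterior is unimodal and skewed, so the HPD interval has equal density at both endpoints and is the shortest 68% interval.
Solving f(9.04) = f(19.87) with F(19.87) − F(9.04) = 0.68 gives [9.04, 19.87].
For comparison, the equal-tailed interval is [10.24, 21.41]; the HPD is narrower and shifted toward the mode.

[9.04, 19.87]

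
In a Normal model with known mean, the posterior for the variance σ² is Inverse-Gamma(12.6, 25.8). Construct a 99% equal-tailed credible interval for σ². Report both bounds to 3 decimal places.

[1.093, 4.846]

Inverse-Gamma(12.6, 25.8) quantiles: F⁻¹(0.005) and F⁻¹(0.995).
Equivalently, 1/σ² ~ Gamma(12.6, rate = 25.8); invert its 0.995 and 0.005 quantiles.
Posterior mean ≈ 2.224, SD ≈ 0.683; a Normal approximation gives roughly [0.464, 3.984].
Exact: lower = 1.093; upper = 4.846.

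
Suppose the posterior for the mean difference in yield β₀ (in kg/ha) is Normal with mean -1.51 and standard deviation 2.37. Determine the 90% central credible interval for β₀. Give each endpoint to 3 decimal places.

[-5.408, 2.388]

The posterior is symmetric, so the 90% equal-tailed interval is β₀ = -1.51 ± z·2.37 with z = 1.645.
Half-width: 1.645 × 2.37 = 3.898.
-1.51 − 3.898 = -5.408; -1.51 + 3.898 = 2.388.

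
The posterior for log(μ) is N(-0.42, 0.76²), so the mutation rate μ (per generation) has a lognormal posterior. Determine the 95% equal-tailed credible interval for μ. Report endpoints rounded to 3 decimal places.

On the log scale the 95% interval is -0.42 ± 1.960 × 0.76 = [-1.9096, 1.0696].
Exponentiate: [e^-1.9096, e^1.0696] = [0.148, 2.914].

[0.148, 2.914]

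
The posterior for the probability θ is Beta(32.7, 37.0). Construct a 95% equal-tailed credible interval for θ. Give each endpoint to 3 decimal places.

Posterior: Beta(32.7, 37.0).
Equal-tailed 95% interval: the 0.025 and 0.975 quantiles of Beta(32.7, 37.0).
Posterior mean ≈ 0.469, SD ≈ 0.059; a Normal approximation gives roughly [0.353, 0.585].
Exact: F⁻¹(0.025) = 0.354; F⁻¹(0.975) = 0.586.

[0.354, 0.586]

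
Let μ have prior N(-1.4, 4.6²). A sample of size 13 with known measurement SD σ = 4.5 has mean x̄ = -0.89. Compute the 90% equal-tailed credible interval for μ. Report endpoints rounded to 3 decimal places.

[-2.906, 1.056]

Posterior precision = 1/4.6² + 13/4.5² = 0.0473 + 0.6420 = 0.6892, so posterior SD = 1.2045.
Posterior mean = (-1.4/4.6² + 13·-0.89/4.5²) / 0.6892 = -0.9250.
Interval: -0.9250 ± 1.645 × 1.2045 → [-2.906, 1.056].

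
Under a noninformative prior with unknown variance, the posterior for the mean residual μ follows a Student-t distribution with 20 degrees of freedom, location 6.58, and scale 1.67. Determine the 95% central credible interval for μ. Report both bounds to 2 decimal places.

The t_20 distribution is symmetric; the 95% interval is 6.58 ± t·1.67 with t_{0.975,20} = 2.086.
Half-width: 2.086 × 1.67 = 3.48.
6.58 − 3.48 = 3.10; 6.58 + 3.48 = 10.06.

[3.10, 10.06]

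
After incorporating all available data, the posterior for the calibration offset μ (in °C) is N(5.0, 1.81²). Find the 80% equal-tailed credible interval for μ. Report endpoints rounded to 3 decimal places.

[2.680, 7.320]

The posterior is symmetric, so the 80% equal-tailed interval is μ = 5.0 ± z·1.81 with z = 1.282.
Half-width: 1.282 × 1.81 = 2.320.
5.0 − 2.320 = 2.680; 5.0 + 2.320 = 7.320.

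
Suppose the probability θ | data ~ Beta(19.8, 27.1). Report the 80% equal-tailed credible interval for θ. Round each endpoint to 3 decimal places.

[0.331, 0.515]

Posterior: Beta(19.8, 27.1).
Equal-tailed 80% interval: the 0.1 and 0.9 quantiles of Beta(19.8, 27.1).
Posterior mean ≈ 0.422, SD ≈ 0.071; a Normal approximation gives roughly [0.331, 0.514].
Exact: F⁻¹(0.1) = 0.331; F⁻¹(0.9) = 0.515.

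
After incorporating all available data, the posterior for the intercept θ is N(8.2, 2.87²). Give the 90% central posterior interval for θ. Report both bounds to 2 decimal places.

[3.48, 12.92]

The posterior is symmetric, so the 90% equal-tailed interval is θ = 8.2 ± z·2.87 with z = 1.645.
Half-width: 1.645 × 2.87 = 4.72.
8.2 − 4.72 = 3.48; 8.2 + 4.72 = 12.92.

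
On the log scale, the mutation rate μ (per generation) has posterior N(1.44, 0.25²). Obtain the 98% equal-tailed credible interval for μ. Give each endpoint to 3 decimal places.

[2.359, 7.550]

On the log scale the 98% interval is 1.44 ± 2.326 × 0.25 = [0.8584, 2.0216].
Exponentiate: [e^0.8584, e^2.0216] = [2.359, 7.550].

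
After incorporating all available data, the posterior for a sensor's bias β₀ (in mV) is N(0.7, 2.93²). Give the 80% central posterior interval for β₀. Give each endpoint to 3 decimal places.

The posterior is symmetric, so the 80% equal-tailed interval is β₀ = 0.7 ± z·2.93 with z = 1.282.
Half-width: 1.282 × 2.93 = 3.755.
0.7 − 3.755 = -3.055; 0.7 + 3.755 = 4.455.

[-3.055, 4.455]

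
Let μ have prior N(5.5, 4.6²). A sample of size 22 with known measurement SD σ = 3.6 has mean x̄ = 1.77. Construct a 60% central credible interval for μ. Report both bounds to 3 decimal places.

Posterior precision = 1/4.6² + 22/3.6² = 0.0473 + 1.6975 = 1.7448, so posterior SD = 0.7571.
Posterior mean = (5.5/4.6² + 22·1.77/3.6²) / 1.7448 = 1.8710.
Interval: 1.8710 ± 0.842 × 0.7571 → [1.234, 2.508].

[1.234, 2.508]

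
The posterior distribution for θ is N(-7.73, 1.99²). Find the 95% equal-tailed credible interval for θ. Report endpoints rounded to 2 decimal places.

The posterior is symmetric, so the 95% equal-tailed interval is θ = -7.73 ± z·1.99 with z = 1.960.
Half-width: 1.960 × 1.99 = 3.90.
-7.73 − 3.90 = -11.63; -7.73 + 3.90 = -3.83.

[-11.63, -3.83]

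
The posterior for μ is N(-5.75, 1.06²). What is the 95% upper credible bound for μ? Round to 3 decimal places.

-4.006

Need U with P(μ ≤ U) = 0.95: U = -5.75 + z_{0.05}·1.06.
z = 1.645; U = -5.75 + 1.645 × 1.06 = -4.006.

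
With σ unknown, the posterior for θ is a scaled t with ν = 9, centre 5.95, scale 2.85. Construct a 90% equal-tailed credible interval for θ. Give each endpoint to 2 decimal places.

[0.73, 11.17]

The t_9 distribution is symmetric; the 90% interval is 5.95 ± t·2.85 with t_{0.95,9} = 1.833.
Half-width: 1.833 × 2.85 = 5.22.
5.95 − 5.22 = 0.73; 5.95 + 5.22 = 11.17.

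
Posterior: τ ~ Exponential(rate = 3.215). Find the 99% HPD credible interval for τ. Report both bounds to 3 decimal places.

[0.000, 1.432]

The exponential density is strictly decreasing on [0, ∞), so the HPD interval is anchored at 0: [0, q] with P(τ ≤ q) = 0.99.
q = −ln(1 − 0.99) / 3.215 = 4.6052 / 3.215 = 1.432.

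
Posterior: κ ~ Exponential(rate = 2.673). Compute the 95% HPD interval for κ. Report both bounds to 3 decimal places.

[0.000, 1.121]

The exponential density is strictly decreasing on [0, ∞), so the HPD interval is anchored at 0: [0, q] with P(κ ≤ q) = 0.95.
q = −ln(1 − 0.95) / 2.673 = 2.9957 / 2.673 = 1.121.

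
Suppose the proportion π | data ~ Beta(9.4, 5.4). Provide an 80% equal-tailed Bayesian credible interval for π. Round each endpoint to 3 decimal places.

Posterior: Beta(9.4, 5.4).
Equal-tailed 80% interval: the 0.1 and 0.9 quantiles of Beta(9.4, 5.4).
Posterior mean ≈ 0.635, SD ≈ 0.121; a Normal approximation gives roughly [0.480, 0.790].
Exact: F⁻¹(0.1) = 0.473; F⁻¹(0.9) = 0.789.

[0.473, 0.789]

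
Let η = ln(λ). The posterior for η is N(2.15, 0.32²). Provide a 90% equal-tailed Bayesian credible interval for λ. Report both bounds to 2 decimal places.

On the log scale the 90% interval is 2.15 ± 1.645 × 0.32 = [1.6236, 2.6764].
Exponentiate: [e^1.6236, e^2.6764] = [5.07, 14.53].

[5.07, 14.53]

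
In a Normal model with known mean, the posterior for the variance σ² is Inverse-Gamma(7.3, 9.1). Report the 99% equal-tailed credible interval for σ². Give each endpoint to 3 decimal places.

[0.565, 4.147]

Inverse-Gamma(7.3, 9.1) quantiles: F⁻¹(0.005) and F⁻¹(0.995).
Equivalently, 1/σ² ~ Gamma(7.3, rate = 9.1); invert its 0.995 and 0.005 quantiles.
Posterior mean ≈ 1.444, SD ≈ 0.627; a Normal approximation gives roughly [-0.172, 3.061].
Exact: lower = 0.565; upper = 4.147.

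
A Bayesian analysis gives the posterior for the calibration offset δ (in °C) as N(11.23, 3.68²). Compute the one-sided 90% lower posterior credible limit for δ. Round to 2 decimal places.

6.51

Need L with P(δ ≥ L) = 0.90: L = 11.23 − z_{0.1}·3.68.
z = 1.282; L = 11.23 − 1.282 × 3.68 = 6.51.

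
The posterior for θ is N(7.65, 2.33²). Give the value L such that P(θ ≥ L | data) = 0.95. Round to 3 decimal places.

3.817

Need L with P(θ ≥ L) = 0.95: L = 7.65 − z_{0.05}·2.33.
z = 1.645; L = 7.65 − 1.645 × 2.33 = 3.817.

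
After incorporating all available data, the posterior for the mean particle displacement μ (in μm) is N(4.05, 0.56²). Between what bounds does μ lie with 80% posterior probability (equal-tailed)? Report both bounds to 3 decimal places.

[3.332, 4.768]

The posterior is symmetric, so the 80% equal-tailed interval is μ = 4.05 ± z·0.56 with z = 1.282.
Half-width: 1.282 × 0.56 = 0.718.
4.05 − 0.718 = 3.332; 4.05 + 0.718 = 4.768.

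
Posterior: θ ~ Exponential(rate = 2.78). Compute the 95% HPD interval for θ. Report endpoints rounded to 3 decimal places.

The exponential density is strictly decreasing on [0, ∞), so the HPD interval is anchored at 0: [0, q] with P(θ ≤ q) = 0.95.
q = −ln(1 − 0.95) / 2.78 = 2.9957 / 2.78 = 1.078.

[0.000, 1.078]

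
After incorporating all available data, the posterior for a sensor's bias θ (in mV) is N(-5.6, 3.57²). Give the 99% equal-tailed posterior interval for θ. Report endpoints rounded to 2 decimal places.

The posterior is symmetric, so the 99% equal-tailed interval is θ = -5.6 ± z·3.57 with z = 2.576.
Half-width: 2.576 × 3.57 = 9.20.
-5.6 − 9.20 = -14.80; -5.6 + 9.20 = 3.60.

[-14.80, 3.60]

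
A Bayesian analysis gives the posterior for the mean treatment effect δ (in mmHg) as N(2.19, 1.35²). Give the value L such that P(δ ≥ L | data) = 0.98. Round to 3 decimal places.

Need L with P(δ ≥ L) = 0.98: L = 2.19 − z_{0.02}·1.35.
z = 2.054; L = 2.19 − 2.054 × 1.35 = -0.583.

-0.583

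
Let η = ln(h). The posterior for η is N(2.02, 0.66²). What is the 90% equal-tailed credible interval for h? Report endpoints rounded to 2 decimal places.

[2.55, 22.32]

On the log scale the 90% interval is 2.02 ± 1.645 × 0.66 = [0.9344, 3.1056].
Exponentiate: [e^0.9344, e^3.1056] = [2.55, 22.32].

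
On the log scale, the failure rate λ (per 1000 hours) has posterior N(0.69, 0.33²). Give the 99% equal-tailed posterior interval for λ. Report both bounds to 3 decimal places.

[0.852, 4.665]

On the log scale the 99% interval is 0.69 ± 2.576 × 0.33 = [-0.1600, 1.5400].
Exponentiate: [e^-0.1600, e^1.5400] = [0.852, 4.665].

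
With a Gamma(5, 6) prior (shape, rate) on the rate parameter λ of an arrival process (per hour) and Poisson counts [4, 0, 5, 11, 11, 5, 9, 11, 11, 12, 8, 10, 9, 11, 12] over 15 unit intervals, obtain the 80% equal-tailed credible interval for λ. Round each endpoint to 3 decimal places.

[5.686, 7.097]

Posterior: Gamma(5+129, 6+15) = Gamma(134, 21) (shape, rate).
Equal-tailed 80% interval: Gamma(134, 21) quantiles at 0.1 and 0.9.
Posterior mean ≈ 6.381, SD ≈ 0.551; a Normal approximation gives roughly [5.675, 7.087].
Exact: lower = 5.686; upper = 7.097.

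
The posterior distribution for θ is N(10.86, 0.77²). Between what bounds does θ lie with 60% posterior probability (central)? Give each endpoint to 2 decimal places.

[10.21, 11.51]

The posterior is symmetric, so the 60% equal-tailed interval is θ = 10.86 ± z·0.77 with z = 0.842.
Half-width: 0.842 × 0.77 = 0.65.
10.86 − 0.65 = 10.21; 10.86 + 0.65 = 11.51.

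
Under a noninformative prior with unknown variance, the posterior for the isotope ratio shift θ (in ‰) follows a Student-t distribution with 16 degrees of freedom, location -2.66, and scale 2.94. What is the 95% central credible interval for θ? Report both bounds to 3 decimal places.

[-8.893, 3.573]

The t_16 distribution is symmetric; the 95% interval is -2.66 ± t·2.94 with t_{0.975,16} = 2.120.
Half-width: 2.120 × 2.94 = 6.233.
-2.66 − 6.233 = -8.893; -2.66 + 6.233 = 3.573.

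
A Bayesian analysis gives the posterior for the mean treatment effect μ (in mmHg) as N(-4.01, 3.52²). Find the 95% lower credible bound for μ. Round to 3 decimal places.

-9.800

Need L with P(μ ≥ L) = 0.95: L = -4.01 − z_{0.05}·3.52.
z = 1.645; L = -4.01 − 1.645 × 3.52 = -9.800.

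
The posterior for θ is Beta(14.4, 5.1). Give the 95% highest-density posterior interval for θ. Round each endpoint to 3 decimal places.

[0.547, 0.916]

The posterior is unimodal and skewed, so the HPD interval has equal density at both endpoints and is the shortest 95% interval.
Solving f(0.547) = f(0.916) with F(0.916) − F(0.547) = 0.95 gives [0.547, 0.916].
For comparison, the equal-tailed interval is [0.528, 0.902]; the HPD is narrower and shifted toward the mode.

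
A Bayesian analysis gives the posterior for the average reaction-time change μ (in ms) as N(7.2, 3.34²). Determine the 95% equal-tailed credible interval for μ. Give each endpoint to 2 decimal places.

[0.65, 13.75]

The posterior is symmetric, so the 95% equal-tailed interval is μ = 7.2 ± z·3.34 with z = 1.960.
Half-width: 1.960 × 3.34 = 6.55.
7.2 − 6.55 = 0.65; 7.2 + 6.55 = 13.75.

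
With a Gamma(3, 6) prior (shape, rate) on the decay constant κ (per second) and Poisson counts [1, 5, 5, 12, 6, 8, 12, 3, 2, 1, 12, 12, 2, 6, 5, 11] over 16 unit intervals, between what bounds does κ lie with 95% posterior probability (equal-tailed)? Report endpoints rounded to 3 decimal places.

Posterior: Gamma(3+103, 6+16) = Gamma(106, 22) (shape, rate).
Equal-tailed 95% interval: Gamma(106, 22) quantiles at 0.025 and 0.975.
Posterior mean ≈ 4.818, SD ≈ 0.468; a Normal approximation gives roughly [3.901, 5.735].
Exact: lower = 3.945; upper = 5.778.

[3.945, 5.778]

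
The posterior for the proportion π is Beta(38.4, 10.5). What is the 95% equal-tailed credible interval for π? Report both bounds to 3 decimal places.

[0.661, 0.887]

Posterior: Beta(38.4, 10.5).
Equal-tailed 95% interval: the 0.025 and 0.975 quantiles of Beta(38.4, 10.5).
Posterior mean ≈ 0.785, SD ≈ 0.058; a Normal approximation gives roughly [0.671, 0.899].
Exact: F⁻¹(0.025) = 0.661; F⁻¹(0.975) = 0.887.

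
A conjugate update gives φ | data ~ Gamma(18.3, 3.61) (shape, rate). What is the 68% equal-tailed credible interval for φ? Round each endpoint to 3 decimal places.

[3.901, 6.236]

Posterior: Gamma(shape 18.3, rate 3.61).
Equal-tailed 68% interval: Gamma(18.3, 3.61) quantiles at 0.16 and 0.84.
Posterior mean ≈ 5.069, SD ≈ 1.185; a Normal approximation gives roughly [3.891, 6.248].
Exact: lower = 3.901; upper = 6.236.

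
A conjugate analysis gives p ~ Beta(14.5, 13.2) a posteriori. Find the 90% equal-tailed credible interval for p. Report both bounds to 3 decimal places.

Posterior: Beta(14.5, 13.2).
Equal-tailed 90% interval: the 0.05 and 0.95 quantiles of Beta(14.5, 13.2).
Posterior mean ≈ 0.523, SD ≈ 0.093; a Normal approximation gives roughly [0.370, 0.677].
Exact: F⁻¹(0.05) = 0.369; F⁻¹(0.95) = 0.676.

[0.369, 0.676]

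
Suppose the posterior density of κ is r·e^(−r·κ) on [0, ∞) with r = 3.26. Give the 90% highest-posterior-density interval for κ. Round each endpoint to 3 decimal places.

The exponential density is strictly decreasing on [0, ∞), so the HPD interval is anchored at 0: [0, q] with P(κ ≤ q) = 0.90.
q = −ln(1 − 0.90) / 3.26 = 2.3026 / 3.26 = 0.706.

[0.000, 0.706]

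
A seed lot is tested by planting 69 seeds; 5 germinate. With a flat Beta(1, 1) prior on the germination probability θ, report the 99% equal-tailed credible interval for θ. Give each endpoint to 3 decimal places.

Posterior: Beta(1+5, 1+64) = Beta(6, 65).
Equal-tailed 99% interval: the 0.005 and 0.995 quantiles of Beta(6, 65).
Posterior mean ≈ 0.085, SD ≈ 0.033; a Normal approximation gives roughly [0.000, 0.169].
Exact: F⁻¹(0.005) = 0.023; F⁻¹(0.995) = 0.189.

[0.023, 0.189]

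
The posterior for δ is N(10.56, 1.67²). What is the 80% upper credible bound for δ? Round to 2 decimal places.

Need U with P(δ ≤ U) = 0.80: U = 10.56 + z_{0.2}·1.67.
z = 0.842; U = 10.56 + 0.842 × 1.67 = 11.97.

11.97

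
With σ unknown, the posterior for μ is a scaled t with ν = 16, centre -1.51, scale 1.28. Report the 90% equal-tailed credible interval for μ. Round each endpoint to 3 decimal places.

[-3.745, 0.725]

The t_16 distribution is symmetric; the 90% interval is -1.51 ± t·1.28 with t_{0.95,16} = 1.746.
Half-width: 1.746 × 1.28 = 2.235.
-1.51 − 2.235 = -3.745; -1.51 + 2.235 = 0.725.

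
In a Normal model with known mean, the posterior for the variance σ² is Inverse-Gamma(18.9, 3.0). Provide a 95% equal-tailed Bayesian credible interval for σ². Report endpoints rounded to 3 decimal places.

[0.106, 0.264]

Inverse-Gamma(18.9, 3.0) quantiles: F⁻¹(0.025) and F⁻¹(0.975).
Equivalently, 1/σ² ~ Gamma(18.9, rate = 3.0); invert its 0.975 and 0.025 quantiles.
Posterior mean ≈ 0.168, SD ≈ 0.041; a Normal approximation gives roughly [0.088, 0.248].
Exact: lower = 0.106; upper = 0.264.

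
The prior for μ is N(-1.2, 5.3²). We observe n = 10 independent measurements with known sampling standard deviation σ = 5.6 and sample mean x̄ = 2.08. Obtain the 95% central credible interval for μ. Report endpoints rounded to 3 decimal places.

Posterior precision = 1/5.3² + 10/5.6² = 0.0356 + 0.3189 = 0.3545, so posterior SD = 1.6796.
Posterior mean = (-1.2/5.3² + 10·2.08/5.6²) / 0.3545 = 1.7506.
Interval: 1.7506 ± 1.960 × 1.6796 → [-1.541, 5.043].

[-1.541, 5.043]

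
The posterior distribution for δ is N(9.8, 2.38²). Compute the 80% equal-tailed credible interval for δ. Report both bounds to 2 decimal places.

The posterior is symmetric, so the 80% equal-tailed interval is δ = 9.8 ± z·2.38 with z = 1.282.
Half-width: 1.282 × 2.38 = 3.05.
9.8 − 3.05 = 6.75; 9.8 + 3.05 = 12.85.

[6.75, 12.85]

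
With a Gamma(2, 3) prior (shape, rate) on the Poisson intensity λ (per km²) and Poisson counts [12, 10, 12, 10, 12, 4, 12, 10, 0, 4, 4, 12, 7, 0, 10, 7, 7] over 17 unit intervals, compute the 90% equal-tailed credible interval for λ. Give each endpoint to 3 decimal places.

Posterior: Gamma(2+133, 3+17) = Gamma(135, 20) (shape, rate).
Equal-tailed 90% interval: Gamma(135, 20) quantiles at 0.05 and 0.95.
Posterior mean ≈ 6.750, SD ≈ 0.581; a Normal approximation gives roughly [5.794, 7.706].
Exact: lower = 5.824; upper = 7.733.

[5.824, 7.733]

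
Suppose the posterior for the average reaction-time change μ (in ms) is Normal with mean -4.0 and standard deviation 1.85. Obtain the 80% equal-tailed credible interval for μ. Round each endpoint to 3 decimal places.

[-6.371, -1.629]

The posterior is symmetric, so the 80% equal-tailed interval is μ = -4.0 ± z·1.85 with z = 1.282.
Half-width: 1.282 × 1.85 = 2.371.
-4.0 − 2.371 = -6.371; -4.0 + 2.371 = -1.629.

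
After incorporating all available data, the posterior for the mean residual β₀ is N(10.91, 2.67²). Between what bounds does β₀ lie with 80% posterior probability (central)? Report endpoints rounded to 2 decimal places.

[7.49, 14.33]

The posterior is symmetric, so the 80% equal-tailed interval is β₀ = 10.91 ± z·2.67 with z = 1.282.
Half-width: 1.282 × 2.67 = 3.42.
10.91 − 3.42 = 7.49; 10.91 + 3.42 = 14.33.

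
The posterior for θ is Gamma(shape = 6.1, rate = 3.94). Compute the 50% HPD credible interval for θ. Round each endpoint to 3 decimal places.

[0.940, 1.728]

The posterior is unimodal and skewed, so the HPD interval has equal density at both endpoints and is the shortest 50% interval.
Solving f(0.940) = f(1.728) with F(1.728) − F(0.940) = 0.50 gives [0.940, 1.728].
For comparison, the equal-tailed interval is [1.093, 1.913]; the HPD is narrower and shifted toward the mode.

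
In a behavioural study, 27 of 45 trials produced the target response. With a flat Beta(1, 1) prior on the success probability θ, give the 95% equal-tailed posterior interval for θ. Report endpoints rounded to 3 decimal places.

[0.454, 0.730]

Posterior: Beta(1+27, 1+18) = Beta(28, 19).
Equal-tailed 95% interval: the 0.025 and 0.975 quantiles of Beta(28, 19).
Posterior mean ≈ 0.596, SD ≈ 0.071; a Normal approximation gives roughly [0.457, 0.735].
Exact: F⁻¹(0.025) = 0.454; F⁻¹(0.975) = 0.730.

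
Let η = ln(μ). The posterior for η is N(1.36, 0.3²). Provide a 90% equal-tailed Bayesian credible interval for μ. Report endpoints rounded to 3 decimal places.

On the log scale the 90% interval is 1.36 ± 1.645 × 0.3 = [0.8665, 1.8535].
Exponentiate: [e^0.8665, e^1.8535] = [2.379, 6.382].

[2.379, 6.382]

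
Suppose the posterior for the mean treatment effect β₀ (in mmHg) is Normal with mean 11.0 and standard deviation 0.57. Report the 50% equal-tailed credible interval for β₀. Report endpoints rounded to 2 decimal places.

The posterior is symmetric, so the 50% equal-tailed interval is β₀ = 11.0 ± z·0.57 with z = 0.674.
Half-width: 0.674 × 0.57 = 0.38.
11.0 − 0.38 = 10.62; 11.0 + 0.38 = 11.38.

[10.62, 11.38]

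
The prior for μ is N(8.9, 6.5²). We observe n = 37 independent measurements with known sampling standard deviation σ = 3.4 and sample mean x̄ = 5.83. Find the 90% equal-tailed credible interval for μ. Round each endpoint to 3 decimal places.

Posterior precision = 1/6.5² + 37/3.4² = 0.0237 + 3.2007 = 3.2244, so posterior SD = 0.5569.
Posterior mean = (8.9/6.5² + 37·5.83/3.4²) / 3.2244 = 5.8525.
Interval: 5.8525 ± 1.645 × 0.5569 → [4.937, 6.769].

[4.937, 6.769]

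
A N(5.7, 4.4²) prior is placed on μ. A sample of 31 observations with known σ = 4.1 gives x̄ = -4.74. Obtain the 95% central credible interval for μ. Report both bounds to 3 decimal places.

[-5.879, -3.032]

Posterior precision = 1/4.4² + 31/4.1² = 0.0517 + 1.8441 = 1.8958, so posterior SD = 0.7263.
Posterior mean = (5.7/4.4² + 31·-4.74/4.1²) / 1.8958 = -4.4556.
Interval: -4.4556 ± 1.960 × 0.7263 → [-5.879, -3.032].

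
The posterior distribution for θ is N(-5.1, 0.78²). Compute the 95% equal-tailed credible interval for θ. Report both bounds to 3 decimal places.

The posterior is symmetric, so the 95% equal-tailed interval is θ = -5.1 ± z·0.78 with z = 1.960.
Half-width: 1.960 × 0.78 = 1.529.
-5.1 − 1.529 = -6.629; -5.1 + 1.529 = -3.571.

[-6.629, -3.571]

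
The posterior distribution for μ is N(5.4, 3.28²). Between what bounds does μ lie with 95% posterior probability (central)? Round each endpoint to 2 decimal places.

[-1.03, 11.83]

The posterior is symmetric, so the 95% equal-tailed interval is μ = 5.4 ± z·3.28 with z = 1.960.
Half-width: 1.960 × 3.28 = 6.43.
5.4 − 6.43 = -1.03; 5.4 + 6.43 = 11.83.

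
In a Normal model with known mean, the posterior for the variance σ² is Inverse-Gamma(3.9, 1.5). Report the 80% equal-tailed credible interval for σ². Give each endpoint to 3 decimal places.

Inverse-Gamma(3.9, 1.5) quantiles: F⁻¹(0.1) and F⁻¹(0.9).
Equivalently, 1/σ² ~ Gamma(3.9, rate = 1.5); invert its 0.9 and 0.1 quantiles.
Posterior mean ≈ 0.517, SD ≈ 0.375; a Normal approximation gives roughly [0.036, 0.998].
Exact: lower = 0.229; upper = 0.894.

[0.229, 0.894]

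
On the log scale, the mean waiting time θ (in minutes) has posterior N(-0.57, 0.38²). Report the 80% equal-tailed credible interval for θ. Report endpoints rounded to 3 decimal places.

On the log scale the 80% interval is -0.57 ± 1.282 × 0.38 = [-1.0570, -0.0830].
Exponentiate: [e^-1.0570, e^-0.0830] = [0.348, 0.920].

[0.348, 0.920]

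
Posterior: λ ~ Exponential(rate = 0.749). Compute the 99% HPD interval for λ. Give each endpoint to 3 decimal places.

The exponential density is strictly decreasing on [0, ∞), so the HPD interval is anchored at 0: [0, q] with P(λ ≤ q) = 0.99.
q = −ln(1 − 0.99) / 0.749 = 4.6052 / 0.749 = 6.148.

[0.000, 6.148]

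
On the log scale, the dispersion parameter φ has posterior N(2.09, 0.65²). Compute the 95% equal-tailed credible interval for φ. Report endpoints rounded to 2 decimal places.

[2.26, 28.90]

On the log scale the 95% interval is 2.09 ± 1.960 × 0.65 = [0.8160, 3.3640].
Exponentiate: [e^0.8160, e^3.3640] = [2.26, 28.90].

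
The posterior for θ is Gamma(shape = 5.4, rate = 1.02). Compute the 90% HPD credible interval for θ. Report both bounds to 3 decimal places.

[1.718, 8.732]

The posterior is unimodal and skewed, so the HPD interval has equal density at both endpoints and is the shortest 90% interval.
Solving f(1.718) = f(8.732) with F(8.732) − F(1.718) = 0.90 gives [1.718, 8.732].
For comparison, the equal-tailed interval is [2.180, 9.511]; the HPD is narrower and shifted toward the mode.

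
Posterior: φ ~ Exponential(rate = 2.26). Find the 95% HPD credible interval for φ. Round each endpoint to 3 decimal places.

[0.000, 1.326]

The exponential density is strictly decreasing on [0, ∞), so the HPD interval is anchored at 0: [0, q] with P(φ ≤ q) = 0.95.
q = −ln(1 − 0.95) / 2.26 = 2.9957 / 2.26 = 1.326.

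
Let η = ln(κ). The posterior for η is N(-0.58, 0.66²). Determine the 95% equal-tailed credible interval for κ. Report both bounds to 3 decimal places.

[0.154, 2.041]

On the log scale the 95% interval is -0.58 ± 1.960 × 0.66 = [-1.8736, 0.7136].
Exponentiate: [e^-1.8736, e^0.7136] = [0.154, 2.041].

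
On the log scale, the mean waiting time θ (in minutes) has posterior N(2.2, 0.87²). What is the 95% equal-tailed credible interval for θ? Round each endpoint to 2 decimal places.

On the log scale the 95% interval is 2.2 ± 1.960 × 0.87 = [0.4948, 3.9052].
Exponentiate: [e^0.4948, e^3.9052] = [1.64, 49.66].

[1.64, 49.66]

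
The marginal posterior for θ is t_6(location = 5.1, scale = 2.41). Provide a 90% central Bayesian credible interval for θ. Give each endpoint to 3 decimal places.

[0.417, 9.783]

The t_6 distribution is symmetric; the 90% interval is 5.1 ± t·2.41 with t_{0.95,6} = 1.943.
Half-width: 1.943 × 2.41 = 4.683.
5.1 − 4.683 = 0.417; 5.1 + 4.683 = 9.783.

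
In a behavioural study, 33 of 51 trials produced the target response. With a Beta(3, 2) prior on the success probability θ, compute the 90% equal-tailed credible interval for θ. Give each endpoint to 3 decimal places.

[0.535, 0.744]

Posterior: Beta(3+33, 2+18) = Beta(36, 20).
Equal-tailed 90% interval: the 0.05 and 0.95 quantiles of Beta(36, 20).
Posterior mean ≈ 0.643, SD ≈ 0.063; a Normal approximation gives roughly [0.538, 0.747].
Exact: F⁻¹(0.05) = 0.535; F⁻¹(0.95) = 0.744.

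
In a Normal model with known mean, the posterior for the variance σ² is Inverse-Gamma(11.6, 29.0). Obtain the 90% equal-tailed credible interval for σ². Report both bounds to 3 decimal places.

Inverse-Gamma(11.6, 29.0) quantiles: F⁻¹(0.05) and F⁻¹(0.95).
Equivalently, 1/σ² ~ Gamma(11.6, rate = 29.0); invert its 0.95 and 0.05 quantiles.
Posterior mean ≈ 2.736, SD ≈ 0.883; a Normal approximation gives roughly [1.283, 4.188].
Exact: lower = 1.637; upper = 4.380.

[1.637, 4.380]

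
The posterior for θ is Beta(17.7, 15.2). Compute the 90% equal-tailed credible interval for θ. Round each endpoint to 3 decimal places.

Posterior: Beta(17.7, 15.2).
Equal-tailed 90% interval: the 0.05 and 0.95 quantiles of Beta(17.7, 15.2).
Posterior mean ≈ 0.538, SD ≈ 0.086; a Normal approximation gives roughly [0.397, 0.679].
Exact: F⁻¹(0.05) = 0.396; F⁻¹(0.95) = 0.678.

[0.396, 0.678]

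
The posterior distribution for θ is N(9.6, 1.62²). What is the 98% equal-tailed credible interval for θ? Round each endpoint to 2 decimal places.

[5.83, 13.37]

The posterior is symmetric, so the 98% equal-tailed interval is θ = 9.6 ± z·1.62 with z = 2.326.
Half-width: 2.326 × 1.62 = 3.77.
9.6 − 3.77 = 5.83; 9.6 + 3.77 = 13.37.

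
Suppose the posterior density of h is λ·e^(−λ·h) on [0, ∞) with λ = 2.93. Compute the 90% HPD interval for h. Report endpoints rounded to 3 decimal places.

The exponential density is strictly decreasing on [0, ∞), so the HPD interval is anchored at 0: [0, q] with P(h ≤ q) = 0.90.
q = −ln(1 − 0.90) / 2.93 = 2.3026 / 2.93 = 0.786.

[0.000, 0.786]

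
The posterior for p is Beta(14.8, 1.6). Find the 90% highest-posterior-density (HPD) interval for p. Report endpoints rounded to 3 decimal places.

The posterior is unimodal and skewed, so the HPD interval has equal density at both endpoints and is the shortest 90% interval.
Solving f(0.804) = f(0.999) with F(0.999) − F(0.804) = 0.90 gives [0.804, 0.999].
For comparison, the equal-tailed interval is [0.763, 0.986]; the HPD is narrower and shifted toward the mode.

[0.804, 0.999]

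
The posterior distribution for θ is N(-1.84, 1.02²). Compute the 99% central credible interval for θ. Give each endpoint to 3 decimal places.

[-4.467, 0.787]

The posterior is symmetric, so the 99% equal-tailed interval is θ = -1.84 ± z·1.02 with z = 2.576.
Half-width: 2.576 × 1.02 = 2.627.
-1.84 − 2.627 = -4.467; -1.84 + 2.627 = 0.787.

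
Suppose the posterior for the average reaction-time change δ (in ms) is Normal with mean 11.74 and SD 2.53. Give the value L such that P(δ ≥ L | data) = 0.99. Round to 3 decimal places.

Need L with P(δ ≥ L) = 0.99: L = 11.74 − z_{0.01}·2.53.
z = 2.326; L = 11.74 − 2.326 × 2.53 = 5.854.

5.854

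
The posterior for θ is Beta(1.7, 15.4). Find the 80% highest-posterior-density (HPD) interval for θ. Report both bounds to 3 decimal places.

[0.005, 0.155]

The posterior is unimodal and skewed, so the HPD interval has equal density at both endpoints and is the shortest 80% interval.
Solving f(0.005) = f(0.155) with F(0.155) − F(0.005) = 0.80 gives [0.005, 0.155].
For comparison, the equal-tailed interval is [0.024, 0.196]; the HPD is narrower and shifted toward the mode.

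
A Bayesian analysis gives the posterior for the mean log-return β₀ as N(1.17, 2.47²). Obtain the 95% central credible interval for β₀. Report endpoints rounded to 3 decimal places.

The posterior is symmetric, so the 95% equal-tailed interval is β₀ = 1.17 ± z·2.47 with z = 1.960.
Half-width: 1.960 × 2.47 = 4.841.
1.17 − 4.841 = -3.671; 1.17 + 4.841 = 6.011.

[-3.671, 6.011]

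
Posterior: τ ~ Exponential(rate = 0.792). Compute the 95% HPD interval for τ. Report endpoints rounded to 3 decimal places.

[0.000, 3.782]

The exponential density is strictly decreasing on [0, ∞), so the HPD interval is anchored at 0: [0, q] with P(τ ≤ q) = 0.95.
q = −ln(1 − 0.95) / 0.792 = 2.9957 / 0.792 = 3.782.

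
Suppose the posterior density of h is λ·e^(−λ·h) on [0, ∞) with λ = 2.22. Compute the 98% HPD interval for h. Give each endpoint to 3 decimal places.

The exponential density is strictly decreasing on [0, ∞), so the HPD interval is anchored at 0: [0, q] with P(h ≤ q) = 0.98.
q = −ln(1 − 0.98) / 2.22 = 3.9120 / 2.22 = 1.762.

[0.000, 1.762]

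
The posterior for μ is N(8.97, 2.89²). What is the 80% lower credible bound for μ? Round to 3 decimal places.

Need L with P(μ ≥ L) = 0.80: L = 8.97 − z_{0.2}·2.89.
z = 0.842; L = 8.97 − 0.842 × 2.89 = 6.538.

6.538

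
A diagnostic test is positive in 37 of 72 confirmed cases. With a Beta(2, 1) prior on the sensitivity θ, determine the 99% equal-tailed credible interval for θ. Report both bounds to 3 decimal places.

Posterior: Beta(2+37, 1+35) = Beta(39, 36).
Equal-tailed 99% interval: the 0.005 and 0.995 quantiles of Beta(39, 36).
Posterior mean ≈ 0.520, SD ≈ 0.057; a Normal approximation gives roughly [0.372, 0.668].
Exact: F⁻¹(0.005) = 0.373; F⁻¹(0.995) = 0.665.

[0.373, 0.665]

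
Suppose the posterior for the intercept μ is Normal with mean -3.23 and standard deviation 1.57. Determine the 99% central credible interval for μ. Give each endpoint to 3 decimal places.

The posterior is symmetric, so the 99% equal-tailed interval is μ = -3.23 ± z·1.57 with z = 2.576.
Half-width: 2.576 × 1.57 = 4.044.
-3.23 − 4.044 = -7.274; -3.23 + 4.044 = 0.814.

[-7.274, 0.814]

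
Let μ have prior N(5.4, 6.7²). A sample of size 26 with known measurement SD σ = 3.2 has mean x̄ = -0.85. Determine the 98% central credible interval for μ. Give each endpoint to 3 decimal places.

Posterior precision = 1/6.7² + 26/3.2² = 0.0223 + 2.5391 = 2.5613, so posterior SD = 0.6248.
Posterior mean = (5.4/6.7² + 26·-0.85/3.2²) / 2.5613 = -0.7956.
Interval: -0.7956 ± 2.326 × 0.6248 → [-2.249, 0.658].

[-2.249, 0.658]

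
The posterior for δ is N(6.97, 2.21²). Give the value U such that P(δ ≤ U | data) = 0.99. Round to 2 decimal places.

12.11

Need U with P(δ ≤ U) = 0.99: U = 6.97 + z_{0.01}·2.21.
z = 2.326; U = 6.97 + 2.326 × 2.21 = 12.11.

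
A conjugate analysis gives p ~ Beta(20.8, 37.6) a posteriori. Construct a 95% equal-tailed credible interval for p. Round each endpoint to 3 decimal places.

Posterior: Beta(20.8, 37.6).
Equal-tailed 95% interval: the 0.025 and 0.975 quantiles of Beta(20.8, 37.6).
Posterior mean ≈ 0.356, SD ≈ 0.062; a Normal approximation gives roughly [0.234, 0.478].
Exact: F⁻¹(0.025) = 0.240; F⁻¹(0.975) = 0.482.

[0.240, 0.482]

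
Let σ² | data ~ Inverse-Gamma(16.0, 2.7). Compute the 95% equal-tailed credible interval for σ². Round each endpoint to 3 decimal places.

[0.109, 0.295]

Inverse-Gamma(16.0, 2.7) quantiles: F⁻¹(0.025) and F⁻¹(0.975).
Equivalently, 1/σ² ~ Gamma(16.0, rate = 2.7); invert its 0.975 and 0.025 quantiles.
Posterior mean ≈ 0.180, SD ≈ 0.048; a Normal approximation gives roughly [0.086, 0.274].
Exact: lower = 0.109; upper = 0.295.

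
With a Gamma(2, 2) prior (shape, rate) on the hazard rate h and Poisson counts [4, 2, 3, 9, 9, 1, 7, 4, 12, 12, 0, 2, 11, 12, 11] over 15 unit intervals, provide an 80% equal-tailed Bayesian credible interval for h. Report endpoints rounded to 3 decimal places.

[5.197, 6.710]

Posterior: Gamma(2+99, 2+15) = Gamma(101, 17) (shape, rate).
Equal-tailed 80% interval: Gamma(101, 17) quantiles at 0.1 and 0.9.
Posterior mean ≈ 5.941, SD ≈ 0.591; a Normal approximation gives roughly [5.184, 6.699].
Exact: lower = 5.197; upper = 6.710.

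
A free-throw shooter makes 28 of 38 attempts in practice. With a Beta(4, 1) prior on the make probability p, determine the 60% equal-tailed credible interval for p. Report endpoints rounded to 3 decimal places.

Posterior: Beta(4+28, 1+10) = Beta(32, 11).
Equal-tailed 60% interval: the 0.2 and 0.8 quantiles of Beta(32, 11).
Posterior mean ≈ 0.744, SD ≈ 0.066; a Normal approximation gives roughly [0.689, 0.800].
Exact: F⁻¹(0.2) = 0.689; F⁻¹(0.8) = 0.801.

[0.689, 0.801]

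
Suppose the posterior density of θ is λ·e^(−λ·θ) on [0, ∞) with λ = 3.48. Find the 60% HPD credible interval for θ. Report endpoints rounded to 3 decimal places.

The exponential density is strictly decreasing on [0, ∞), so the HPD interval is anchored at 0: [0, q] with P(θ ≤ q) = 0.60.
q = −ln(1 − 0.60) / 3.48 = 0.9163 / 3.48 = 0.263.

[0.000, 0.263]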